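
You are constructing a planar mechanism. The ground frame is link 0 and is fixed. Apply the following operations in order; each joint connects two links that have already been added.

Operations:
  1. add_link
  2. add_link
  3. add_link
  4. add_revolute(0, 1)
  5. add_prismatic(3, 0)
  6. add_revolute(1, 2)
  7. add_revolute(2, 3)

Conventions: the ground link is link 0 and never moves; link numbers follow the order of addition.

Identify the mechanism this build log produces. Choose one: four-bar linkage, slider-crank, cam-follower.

links: 4 (incl. ground); joints: 3 revolute, 1 prismatic, 0 higher (cam) pair, forming one closed loop
4 links, 3 revolutes + 1 prismatic in one loop → slider-crank

slider-crank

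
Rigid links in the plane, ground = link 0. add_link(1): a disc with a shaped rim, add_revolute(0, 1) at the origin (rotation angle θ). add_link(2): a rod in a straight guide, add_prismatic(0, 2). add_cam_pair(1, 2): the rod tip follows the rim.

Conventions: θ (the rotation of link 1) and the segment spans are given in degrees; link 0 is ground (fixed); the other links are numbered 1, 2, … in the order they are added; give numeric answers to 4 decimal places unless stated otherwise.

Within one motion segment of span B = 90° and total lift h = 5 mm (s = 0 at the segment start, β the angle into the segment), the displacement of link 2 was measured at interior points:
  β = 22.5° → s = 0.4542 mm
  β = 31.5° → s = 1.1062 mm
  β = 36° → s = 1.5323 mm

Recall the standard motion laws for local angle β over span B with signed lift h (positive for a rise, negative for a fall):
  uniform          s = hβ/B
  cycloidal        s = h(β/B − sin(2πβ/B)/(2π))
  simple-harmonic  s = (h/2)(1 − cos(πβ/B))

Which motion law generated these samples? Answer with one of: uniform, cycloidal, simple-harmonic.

candidates at β/B = r: uniform s = h·r (linear in β); cycloidal s = h·(r − sin(2πr)/(2π)); simple-harmonic s = (h/2)(1 − cos(πr))
β=22.5°: printed 0.4542 | uniform 1.2500, cycloidal 0.4542, simple-harmonic 0.7322
β=31.5°: printed 1.1062 | uniform 1.7500, cycloidal 1.1062, simple-harmonic 1.3650
β=36°: printed 1.5323 | uniform 2.0000, cycloidal 1.5323, simple-harmonic 1.7275
only one law matches every sample → cycloidal

cycloidal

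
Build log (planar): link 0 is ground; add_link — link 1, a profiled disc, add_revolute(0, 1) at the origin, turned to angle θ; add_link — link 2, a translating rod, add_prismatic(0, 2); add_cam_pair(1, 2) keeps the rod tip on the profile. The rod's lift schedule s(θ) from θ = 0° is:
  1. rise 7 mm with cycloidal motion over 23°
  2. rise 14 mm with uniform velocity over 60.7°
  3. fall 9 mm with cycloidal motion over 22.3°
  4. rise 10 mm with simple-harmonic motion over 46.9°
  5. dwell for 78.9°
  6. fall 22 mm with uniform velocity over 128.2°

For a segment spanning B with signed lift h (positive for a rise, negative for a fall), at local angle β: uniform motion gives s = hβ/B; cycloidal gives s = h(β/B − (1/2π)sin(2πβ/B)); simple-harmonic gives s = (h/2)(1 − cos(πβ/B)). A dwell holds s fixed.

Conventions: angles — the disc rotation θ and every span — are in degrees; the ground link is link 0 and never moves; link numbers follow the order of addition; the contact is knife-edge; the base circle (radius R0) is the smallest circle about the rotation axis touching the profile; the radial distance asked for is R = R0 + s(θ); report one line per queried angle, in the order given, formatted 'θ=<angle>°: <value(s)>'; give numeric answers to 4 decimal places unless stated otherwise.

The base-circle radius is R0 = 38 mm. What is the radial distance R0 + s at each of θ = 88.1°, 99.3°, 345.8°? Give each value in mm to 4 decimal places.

seg 1 [0°–23°] cycloidal, h=7: full span → s += 7 → s = 7.0000
seg 2 [23°–83.7°] uniform, h=14: full span → s += 14 → s = 21.0000
seg 3 [83.7°–106°] cycloidal, h=-9: θ=88.1° here. β=4.4, B=22.3. -9·(0.1973 − sin(2π·0.1973)/(2π)) = -0.4212 → s = 20.5788
seg 3 [83.7°–106°] cycloidal, h=-9: θ=99.3° here. β=15.6, B=22.3. -9·(0.6996 − sin(2π·0.6996)/(2π)) = -7.6570 → s = 13.3430
seg 3 [83.7°–106°] cycloidal, h=-9: full span → s += -9 → s = 12.0000
seg 4 [106°–152.9°] simple-harmonic, h=10: full span → s += 10 → s = 22.0000
seg 5 [152.9°–231.8°] dwell: s stays 22.0000
seg 6 [231.8°–360°] uniform, h=-22: θ=345.8° here. β=114, B=128.2. -22·114/128.2 = -19.5632 → s = 2.4368
θ=88.1°: R = R0 + s = 38 + 20.5788 = 58.5788
θ=99.3°: R = R0 + s = 38 + 13.3430 = 51.3430
θ=345.8°: R = R0 + s = 38 + 2.4368 = 40.4368

θ=88.1°: 58.5788
θ=99.3°: 51.3430
θ=345.8°: 40.4368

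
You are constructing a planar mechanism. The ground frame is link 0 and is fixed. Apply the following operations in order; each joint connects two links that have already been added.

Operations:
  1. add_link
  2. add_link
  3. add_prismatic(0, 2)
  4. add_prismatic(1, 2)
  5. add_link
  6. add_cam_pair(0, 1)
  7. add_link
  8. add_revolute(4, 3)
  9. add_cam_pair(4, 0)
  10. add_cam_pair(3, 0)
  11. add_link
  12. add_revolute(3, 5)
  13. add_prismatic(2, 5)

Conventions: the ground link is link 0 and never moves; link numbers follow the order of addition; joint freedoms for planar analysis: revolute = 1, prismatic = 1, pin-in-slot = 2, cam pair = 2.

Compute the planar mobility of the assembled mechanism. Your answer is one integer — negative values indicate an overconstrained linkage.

ground; <1,0,0>
#1 <2,0,0>
#2 <3,0,0>
P:0↔2 J1 <3,1,0>
P:1↔2 J1 <3,2,0>
#3 <4,2,0>
C:0↔1 J2 <4,2,1>
#4 <5,2,1>
R:4↔3 J1 <5,3,1>
C:4↔0 J2 <5,3,2>
C:3↔0 J2 <5,3,3>
#5 <6,3,3>
R:3↔5 J1 <6,4,3>
P:2↔5 J1 <6,5,3>
3×5 − 2×5 − 1×3 = 2

M = 2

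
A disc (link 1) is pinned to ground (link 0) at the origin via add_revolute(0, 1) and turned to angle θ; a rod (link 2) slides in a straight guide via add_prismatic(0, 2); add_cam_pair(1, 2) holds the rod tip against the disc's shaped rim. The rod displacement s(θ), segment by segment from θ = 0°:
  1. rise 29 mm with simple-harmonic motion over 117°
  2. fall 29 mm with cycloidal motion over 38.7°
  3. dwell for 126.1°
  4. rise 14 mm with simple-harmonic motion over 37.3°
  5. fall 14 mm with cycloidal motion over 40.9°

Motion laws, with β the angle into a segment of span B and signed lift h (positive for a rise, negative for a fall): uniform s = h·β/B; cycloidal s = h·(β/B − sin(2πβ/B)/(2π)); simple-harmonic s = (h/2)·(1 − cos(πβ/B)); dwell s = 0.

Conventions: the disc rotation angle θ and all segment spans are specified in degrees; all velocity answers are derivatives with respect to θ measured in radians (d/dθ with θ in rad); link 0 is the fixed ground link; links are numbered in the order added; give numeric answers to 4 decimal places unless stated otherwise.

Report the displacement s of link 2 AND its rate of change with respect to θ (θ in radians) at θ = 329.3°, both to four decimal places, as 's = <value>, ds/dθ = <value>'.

segment 1 (0° to 117°, simple-harmonic, h = 29) is passed completely: s = 0.0000 + (29) = 29.0000
segment 2 (117° to 155.7°, cycloidal, h = -29) is passed completely: s = 29.0000 + (-29) = 0.0000
segment 3 (155.7° to 281.8°, dwell): s unchanged at 0.0000
segment 4 (281.8° to 319.1°, simple-harmonic, h = 14) is passed completely: s = 0.0000 + (14) = 14.0000
θ = 329.3° falls in segment 5 (319.1° to 360°, cycloidal, h = -14): β = 329.3 − 319.1 = 10.2°, B = 40.9°; Δs = -14·(0.2494 − sin(2π·0.2494)/(2π)) = -1.2633; s = 14.0000 − 1.2633 = 12.7367
velocity in seg [319.1°–360°] (cycloidal), θ in radians: β = 10.2° = 0.1780 rad, B = 40.9° = 0.7138 rad; ds/dθ = (h/B)(1 − cos(2πβ/B)) = ((-14)/0.7138)(1 − cos(2π·0.2494)) = -19.536925 mm/rad

s = 12.7367, ds/dθ = -19.5369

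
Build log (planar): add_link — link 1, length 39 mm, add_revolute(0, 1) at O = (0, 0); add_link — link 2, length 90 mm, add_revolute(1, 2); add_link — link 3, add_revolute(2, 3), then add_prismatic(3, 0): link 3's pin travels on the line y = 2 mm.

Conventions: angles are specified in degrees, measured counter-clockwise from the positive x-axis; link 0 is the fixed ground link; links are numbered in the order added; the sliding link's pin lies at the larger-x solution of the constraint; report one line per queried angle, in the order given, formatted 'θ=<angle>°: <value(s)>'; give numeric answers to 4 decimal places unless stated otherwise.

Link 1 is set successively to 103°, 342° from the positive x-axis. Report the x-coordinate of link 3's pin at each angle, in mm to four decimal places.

geometry: r = 39 mm, L = 90 mm, e = 2 mm
θ=103°: crank pin P = (r cos θ, r sin θ) = (-8.773091, 38.000433)
θ=103°: h = r sin θ − e = 38.000433 − 2 = 36.000433
θ=103°: x = r cos θ + √(L² − h²) = -8.773091 + 82.486174 = 73.713083
θ=342°: crank pin P = (r cos θ, r sin θ) = (37.091204, -12.051663)
θ=342°: h = r sin θ − e = -12.051663 − 2 = -14.051663
θ=342°: x = r cos θ + √(L² − h²) = 37.091204 + 88.896292 = 125.987496

θ=103°: 73.7131
θ=342°: 125.9875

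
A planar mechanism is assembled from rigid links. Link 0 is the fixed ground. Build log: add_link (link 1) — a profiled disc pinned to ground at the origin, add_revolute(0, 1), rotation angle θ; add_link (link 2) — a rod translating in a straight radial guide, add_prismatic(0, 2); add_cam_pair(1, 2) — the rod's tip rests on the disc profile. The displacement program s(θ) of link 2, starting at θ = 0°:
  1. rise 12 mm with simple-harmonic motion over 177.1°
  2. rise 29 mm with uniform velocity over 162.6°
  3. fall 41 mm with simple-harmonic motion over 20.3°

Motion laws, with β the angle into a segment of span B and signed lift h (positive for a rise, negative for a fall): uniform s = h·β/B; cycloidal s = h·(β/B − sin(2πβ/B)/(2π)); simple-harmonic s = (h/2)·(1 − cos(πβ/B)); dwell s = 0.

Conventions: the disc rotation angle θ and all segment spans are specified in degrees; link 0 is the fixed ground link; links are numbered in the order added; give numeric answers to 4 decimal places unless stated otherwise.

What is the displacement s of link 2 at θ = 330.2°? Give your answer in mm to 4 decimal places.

seg 1 [0°–177.1°] simple-harmonic, h=12: full span → s += 12 → s = 12.0000
seg 2 [177.1°–339.7°] uniform, h=29: θ=330.2° here. β=153.1, B=162.6. 29·153.1/162.6 = 27.3057 → s = 39.3057

39.3057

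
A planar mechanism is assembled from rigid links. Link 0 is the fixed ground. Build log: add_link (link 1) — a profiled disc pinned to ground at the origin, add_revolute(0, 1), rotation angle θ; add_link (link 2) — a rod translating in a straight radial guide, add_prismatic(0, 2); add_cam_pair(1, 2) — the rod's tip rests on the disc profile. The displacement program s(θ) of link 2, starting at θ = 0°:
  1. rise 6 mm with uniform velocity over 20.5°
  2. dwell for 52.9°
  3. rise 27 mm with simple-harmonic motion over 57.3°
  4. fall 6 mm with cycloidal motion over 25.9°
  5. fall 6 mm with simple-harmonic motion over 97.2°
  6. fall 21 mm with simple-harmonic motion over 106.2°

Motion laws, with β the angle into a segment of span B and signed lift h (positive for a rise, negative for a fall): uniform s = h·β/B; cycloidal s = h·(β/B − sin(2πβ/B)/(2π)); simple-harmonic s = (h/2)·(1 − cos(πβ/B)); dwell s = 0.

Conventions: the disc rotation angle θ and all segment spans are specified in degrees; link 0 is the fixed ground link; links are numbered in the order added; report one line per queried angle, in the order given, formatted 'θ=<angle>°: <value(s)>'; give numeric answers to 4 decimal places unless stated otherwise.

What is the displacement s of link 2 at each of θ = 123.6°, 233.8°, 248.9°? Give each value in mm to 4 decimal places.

seg 1 [0°–20.5°] uniform, h=6: full span → s += 6 → s = 6.0000
seg 2 [20.5°–73.4°] dwell: s stays 6.0000
seg 3 [73.4°–130.7°] simple-harmonic, h=27: θ=123.6° here. β=50.2, B=57.3. 27/2·(1 − cos(π·0.8761)) = 25.9900 → s = 31.9900
seg 3 [73.4°–130.7°] simple-harmonic, h=27: full span → s += 27 → s = 33.0000
seg 4 [130.7°–156.6°] cycloidal, h=-6: full span → s += -6 → s = 27.0000
seg 5 [156.6°–253.8°] simple-harmonic, h=-6: θ=233.8° here. β=77.2, B=97.2. -6/2·(1 − cos(π·0.7942)) = -5.3947 → s = 21.6053
seg 5 [156.6°–253.8°] simple-harmonic, h=-6: θ=248.9° here. β=92.3, B=97.2. -6/2·(1 − cos(π·0.9496)) = -5.9625 → s = 21.0375

θ=123.6°: 31.9900
θ=233.8°: 21.6053
θ=248.9°: 21.0375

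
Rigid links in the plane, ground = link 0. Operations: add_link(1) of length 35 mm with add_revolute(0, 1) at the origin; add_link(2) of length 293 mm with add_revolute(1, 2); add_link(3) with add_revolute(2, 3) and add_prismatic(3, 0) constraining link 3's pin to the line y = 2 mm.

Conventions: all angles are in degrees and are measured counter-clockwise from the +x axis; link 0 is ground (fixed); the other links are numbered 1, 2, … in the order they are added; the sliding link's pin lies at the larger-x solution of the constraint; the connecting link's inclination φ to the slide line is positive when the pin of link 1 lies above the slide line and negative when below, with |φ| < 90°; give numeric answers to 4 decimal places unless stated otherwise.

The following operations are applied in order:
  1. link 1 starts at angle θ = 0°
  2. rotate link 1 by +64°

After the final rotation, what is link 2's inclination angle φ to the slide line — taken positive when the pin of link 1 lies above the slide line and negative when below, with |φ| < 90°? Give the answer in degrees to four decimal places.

geometry: r = 35 mm, L = 293 mm, e = 2 mm; θ starts at 0°
rotate link 1 by +64°: θ ← 0° +64° = 64°
h = r sin θ − e = 31.457792 − 2 = 29.457792
sin φ = h / L = 29.457792 / 293 = 0.10053854
φ = arcsin(0.10053854) = 5.770183°

5.7702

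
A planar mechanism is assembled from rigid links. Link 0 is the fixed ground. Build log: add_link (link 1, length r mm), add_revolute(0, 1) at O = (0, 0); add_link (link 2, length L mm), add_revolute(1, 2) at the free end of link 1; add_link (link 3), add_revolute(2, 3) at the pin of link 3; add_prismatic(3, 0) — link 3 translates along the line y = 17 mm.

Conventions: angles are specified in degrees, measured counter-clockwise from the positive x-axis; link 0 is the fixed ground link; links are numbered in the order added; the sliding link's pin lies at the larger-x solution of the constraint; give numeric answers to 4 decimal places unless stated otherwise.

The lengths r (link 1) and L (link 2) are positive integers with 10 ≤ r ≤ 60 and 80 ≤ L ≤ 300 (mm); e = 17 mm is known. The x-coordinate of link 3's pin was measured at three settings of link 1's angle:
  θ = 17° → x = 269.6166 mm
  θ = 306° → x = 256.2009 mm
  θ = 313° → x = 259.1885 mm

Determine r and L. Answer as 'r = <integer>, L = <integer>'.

constraint per measurement: (x − r cos θ)² + (r sin θ − e)² = L²
subtracting the θ₁ and θ₂ equations cancels the r² and L² terms:
r = (x₁² − x₂²) / (2[(x₁cos θ₁ + e sin θ₁) − (x₂cos θ₂ + e sin θ₂)]) = 28.0000 → r = 28
L² = (x₁ − r cos θ₁)² + (r sin θ₁ − e)² = 59048.9775 → L = 243.0000 → L = 243
check at θ₃=313°: x = 259.1885 (printed 259.1885) ✓

r = 28, L = 243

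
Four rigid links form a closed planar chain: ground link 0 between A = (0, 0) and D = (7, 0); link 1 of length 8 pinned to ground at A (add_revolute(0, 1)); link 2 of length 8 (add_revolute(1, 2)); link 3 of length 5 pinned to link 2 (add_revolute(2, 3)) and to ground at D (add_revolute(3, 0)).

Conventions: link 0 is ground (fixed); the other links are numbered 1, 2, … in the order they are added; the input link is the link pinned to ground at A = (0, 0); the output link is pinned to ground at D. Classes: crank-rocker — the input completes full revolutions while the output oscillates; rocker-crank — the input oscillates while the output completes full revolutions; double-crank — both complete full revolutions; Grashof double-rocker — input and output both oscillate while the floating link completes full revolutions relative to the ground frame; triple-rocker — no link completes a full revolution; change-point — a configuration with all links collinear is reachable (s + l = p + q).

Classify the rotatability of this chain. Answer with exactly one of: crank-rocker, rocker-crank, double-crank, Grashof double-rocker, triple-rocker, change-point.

lengths: ground=7, input=8, coupler=8, output=5
sorted: s=5 (shortest), l=8 (longest), p+q=15
s + l = 13 vs p + q = 15
s + l < p + q (Grashof) with shortest = output link → rocker-crank

rocker-crank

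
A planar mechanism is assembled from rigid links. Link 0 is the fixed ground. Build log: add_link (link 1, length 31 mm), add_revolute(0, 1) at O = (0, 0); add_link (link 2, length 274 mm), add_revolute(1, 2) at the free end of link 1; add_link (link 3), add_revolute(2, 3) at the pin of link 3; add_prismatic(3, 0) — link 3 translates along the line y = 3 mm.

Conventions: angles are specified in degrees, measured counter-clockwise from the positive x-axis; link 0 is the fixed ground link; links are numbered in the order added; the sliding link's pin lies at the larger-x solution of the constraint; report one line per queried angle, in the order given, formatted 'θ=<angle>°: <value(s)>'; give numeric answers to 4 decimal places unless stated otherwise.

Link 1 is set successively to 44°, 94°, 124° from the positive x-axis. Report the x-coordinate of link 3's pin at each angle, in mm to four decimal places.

geometry: r = 31 mm, L = 274 mm, e = 3 mm
θ=44°: crank pin P = (r cos θ, r sin θ) = (22.299534, 21.534409)
θ=44°: h = r sin θ − e = 21.534409 − 3 = 18.534409
θ=44°: x = r cos θ + √(L² − h²) = 22.299534 + 273.372412 = 295.671946
θ=94°: crank pin P = (r cos θ, r sin θ) = (-2.162451, 30.924486)
θ=94°: h = r sin θ − e = 30.924486 − 3 = 27.924486
θ=94°: x = r cos θ + √(L² − h²) = -2.162451 + 272.573335 = 270.410885
θ=124°: crank pin P = (r cos θ, r sin θ) = (-17.334980, 25.700165)
θ=124°: h = r sin θ − e = 25.700165 − 3 = 22.700165
θ=124°: x = r cos θ + √(L² − h²) = -17.334980 + 273.058057 = 255.723077

θ=44°: 295.6719
θ=94°: 270.4109
θ=124°: 255.7231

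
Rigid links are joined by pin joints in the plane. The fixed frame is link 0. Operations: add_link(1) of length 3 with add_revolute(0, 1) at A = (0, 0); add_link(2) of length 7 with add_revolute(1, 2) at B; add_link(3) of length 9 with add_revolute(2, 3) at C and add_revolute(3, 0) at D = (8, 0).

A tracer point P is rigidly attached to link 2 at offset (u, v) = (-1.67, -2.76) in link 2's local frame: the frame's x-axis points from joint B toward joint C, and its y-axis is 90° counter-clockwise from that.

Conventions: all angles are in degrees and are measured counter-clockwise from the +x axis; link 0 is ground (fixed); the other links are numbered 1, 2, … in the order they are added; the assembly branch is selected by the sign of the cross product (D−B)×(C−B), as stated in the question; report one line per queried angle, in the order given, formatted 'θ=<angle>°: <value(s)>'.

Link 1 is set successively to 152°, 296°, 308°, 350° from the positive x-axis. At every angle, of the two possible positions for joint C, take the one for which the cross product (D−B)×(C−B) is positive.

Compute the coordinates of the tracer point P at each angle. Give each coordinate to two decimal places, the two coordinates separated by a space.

A=(0,0), D=(8.00,0)
θ=152°: B = A + 3.00·(cos152°, sin152°) = (-2.6488, 1.4084)
θ=152°: |BD| = 10.7416
θ=152°: circle(B,7.00) ∩ circle(D,9.00): a=3.8812, h=5.8255
θ=152°:   candidates: C₊=(1.9627,6.6747) cross=62.575; C₋=(0.4351,-4.8756) cross=-62.575
θ=152°:   branch + wants cross > 0 → take C=(1.9627,6.6747) (cross=62.575)
θ=152°: ex = (C−B)/|BC| = (0.6588,0.7523); ey = (-0.7523,0.6588)
θ=152°: P = B + -1.67·ex + -2.76·ey = (-1.6726,-1.6662)
θ=296°: B = A + 3.00·(cos296°, sin296°) = (1.3151, -2.6964)
θ=296°: |BD| = 7.2082
θ=296°: circle(B,7.00) ∩ circle(D,9.00): a=1.3844, h=6.8617
θ=296°:   candidates: C₊=(0.0322,4.1851) cross=49.461; C₋=(5.1658,-8.5421) cross=-49.461
θ=296°:   branch + wants cross > 0 → take C=(0.0322,4.1851) (cross=49.461)
θ=296°: ex = (C−B)/|BC| = (-0.1833,0.9831); ey = (-0.9831,-0.1833)
θ=296°: P = B + -1.67·ex + -2.76·ey = (4.3344,-3.8323)
θ=308°: B = A + 3.00·(cos308°, sin308°) = (1.8470, -2.3640)
θ=308°: |BD| = 6.5915
θ=308°: circle(B,7.00) ∩ circle(D,9.00): a=0.8684, h=6.9459
θ=308°:   candidates: C₊=(0.1665,4.4313) cross=45.784; C₋=(5.1488,-8.5364) cross=-45.784
θ=308°:   branch + wants cross > 0 → take C=(0.1665,4.4313) (cross=45.784)
θ=308°: ex = (C−B)/|BC| = (-0.2401,0.9708); ey = (-0.9708,-0.2401)
θ=308°: P = B + -1.67·ex + -2.76·ey = (4.9272,-3.3226)
θ=350°: B = A + 3.00·(cos350°, sin350°) = (2.9544, -0.5209)
θ=350°: |BD| = 5.0724
θ=350°: circle(B,7.00) ∩ circle(D,9.00): a=-0.6181, h=6.9727
θ=350°:   candidates: C₊=(1.6235,6.3514) cross=35.368; C₋=(3.0557,-7.5202) cross=-35.368
θ=350°:   branch + wants cross > 0 → take C=(1.6235,6.3514) (cross=35.368)
θ=350°: ex = (C−B)/|BC| = (-0.1901,0.9818); ey = (-0.9818,-0.1901)
θ=350°: P = B + -1.67·ex + -2.76·ey = (5.9816,-1.6357)

θ=152°: -1.67 -1.67
θ=296°: 4.33 -3.83
θ=308°: 4.93 -3.32
θ=350°: 5.98 -1.64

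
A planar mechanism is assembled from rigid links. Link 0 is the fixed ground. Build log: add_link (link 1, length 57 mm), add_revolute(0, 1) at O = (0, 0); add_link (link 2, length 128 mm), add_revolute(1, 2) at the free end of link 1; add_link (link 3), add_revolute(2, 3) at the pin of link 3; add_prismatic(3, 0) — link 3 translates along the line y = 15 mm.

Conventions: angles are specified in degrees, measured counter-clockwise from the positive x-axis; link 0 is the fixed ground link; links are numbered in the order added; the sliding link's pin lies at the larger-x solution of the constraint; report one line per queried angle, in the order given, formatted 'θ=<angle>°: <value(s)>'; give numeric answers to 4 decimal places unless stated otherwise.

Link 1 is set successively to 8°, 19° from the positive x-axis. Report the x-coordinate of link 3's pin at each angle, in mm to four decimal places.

geometry: r = 57 mm, L = 128 mm, e = 15 mm
θ=8°: crank pin P = (r cos θ, r sin θ) = (56.445280, 7.932867)
θ=8°: h = r sin θ − e = 7.932867 − 15 = -7.067133
θ=8°: x = r cos θ + √(L² − h²) = 56.445280 + 127.804756 = 184.250036
θ=19°: crank pin P = (r cos θ, r sin θ) = (53.894559, 18.557385)
θ=19°: h = r sin θ − e = 18.557385 − 15 = 3.557385
θ=19°: x = r cos θ + √(L² − h²) = 53.894559 + 127.950557 = 181.845116

θ=8°: 184.2500
θ=19°: 181.8451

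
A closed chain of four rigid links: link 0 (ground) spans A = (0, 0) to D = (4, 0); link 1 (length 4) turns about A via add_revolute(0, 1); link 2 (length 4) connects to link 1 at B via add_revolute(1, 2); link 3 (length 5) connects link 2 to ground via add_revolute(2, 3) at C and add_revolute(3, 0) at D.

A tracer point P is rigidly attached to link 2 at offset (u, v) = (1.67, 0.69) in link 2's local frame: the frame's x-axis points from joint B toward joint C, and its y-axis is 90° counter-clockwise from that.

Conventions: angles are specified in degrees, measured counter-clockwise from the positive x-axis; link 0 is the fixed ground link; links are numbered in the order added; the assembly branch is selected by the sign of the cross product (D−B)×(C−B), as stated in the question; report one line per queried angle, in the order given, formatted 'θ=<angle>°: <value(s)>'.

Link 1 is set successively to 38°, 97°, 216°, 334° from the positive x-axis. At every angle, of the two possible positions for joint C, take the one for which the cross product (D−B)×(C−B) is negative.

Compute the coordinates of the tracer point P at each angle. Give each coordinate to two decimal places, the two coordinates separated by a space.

A=(0,0), D=(4.00,0)
θ=38°: B = A + 4.00·(cos38°, sin38°) = (3.1520, 2.4626)
θ=38°: |BD| = 2.6045
θ=38°: circle(B,4.00) ∩ circle(D,5.00): a=-0.4255, h=3.9773
θ=38°:   candidates: C₊=(6.7741,4.1598) cross=10.359; C₋=(-0.7471,1.5701) cross=-10.359
θ=38°:   branch - wants cross < 0 → take C=(-0.7471,1.5701) (cross=-10.359)
θ=38°: ex = (C−B)/|BC| = (-0.9748,-0.2231); ey = (0.2231,-0.9748)
θ=38°: P = B + 1.67·ex + 0.69·ey = (1.6781,1.4174)
θ=97°: B = A + 4.00·(cos97°, sin97°) = (-0.4875, 3.9702)
θ=97°: |BD| = 5.9916
θ=97°: circle(B,4.00) ∩ circle(D,5.00): a=2.2448, h=3.3107
θ=97°:   candidates: C₊=(3.3875,4.9623) cross=19.837; C₋=(-1.0000,0.0032) cross=-19.837
θ=97°:   branch - wants cross < 0 → take C=(-1.0000,0.0032) (cross=-19.837)
θ=97°: ex = (C−B)/|BC| = (-0.1281,-0.9918); ey = (0.9918,-0.1281)
θ=97°: P = B + 1.67·ex + 0.69·ey = (-0.0171,2.2255)
θ=216°: B = A + 4.00·(cos216°, sin216°) = (-3.2361, -2.3511)
θ=216°: |BD| = 7.6085
θ=216°: circle(B,4.00) ∩ circle(D,5.00): a=3.2128, h=2.3829
θ=216°:   candidates: C₊=(-0.9169,0.9079) cross=18.130; C₋=(0.5558,-3.6246) cross=-18.130
θ=216°:   branch - wants cross < 0 → take C=(0.5558,-3.6246) (cross=-18.130)
θ=216°: ex = (C−B)/|BC| = (0.9480,-0.3184); ey = (0.3184,0.9480)
θ=216°: P = B + 1.67·ex + 0.69·ey = (-1.4333,-2.2287)
θ=334°: B = A + 4.00·(cos334°, sin334°) = (3.5952, -1.7535)
θ=334°: |BD| = 1.7996
θ=334°: circle(B,4.00) ∩ circle(D,5.00): a=-1.6007, h=3.6657
θ=334°:   candidates: C₊=(-0.3367,-2.4886) cross=6.597; C₋=(6.8069,-4.1378) cross=-6.597
θ=334°:   branch - wants cross < 0 → take C=(6.8069,-4.1378) (cross=-6.597)
θ=334°: ex = (C−B)/|BC| = (0.8029,-0.5961); ey = (0.5961,0.8029)
θ=334°: P = B + 1.67·ex + 0.69·ey = (5.3474,-2.1949)

θ=38°: 1.68 1.42
θ=97°: -0.02 2.23
θ=216°: -1.43 -2.23
θ=334°: 5.35 -2.19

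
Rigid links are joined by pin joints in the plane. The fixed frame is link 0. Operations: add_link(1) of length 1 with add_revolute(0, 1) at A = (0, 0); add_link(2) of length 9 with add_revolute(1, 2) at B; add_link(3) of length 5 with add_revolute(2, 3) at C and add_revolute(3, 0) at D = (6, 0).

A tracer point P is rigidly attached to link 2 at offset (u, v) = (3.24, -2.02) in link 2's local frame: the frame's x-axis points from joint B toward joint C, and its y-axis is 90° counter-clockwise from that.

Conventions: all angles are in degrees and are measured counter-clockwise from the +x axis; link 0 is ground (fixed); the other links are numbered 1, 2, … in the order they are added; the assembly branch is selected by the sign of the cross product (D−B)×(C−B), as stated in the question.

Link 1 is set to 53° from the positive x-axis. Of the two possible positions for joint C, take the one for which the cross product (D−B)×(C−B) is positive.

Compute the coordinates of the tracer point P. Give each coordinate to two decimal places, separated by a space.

A=(0,0), D=(6.00,0)
B = A + 1.00·(cos53°, sin53°) = (0.6018, 0.7986)
|BD| = 5.4569
circle(B,9.00) ∩ circle(D,5.00): a=7.8595, h=4.3849
  candidates: C₊=(9.0185,3.9861) cross=23.928; C₋=(7.7350,-4.6893) cross=-23.928
  branch + wants cross > 0 → take C=(9.0185,3.9861) (cross=23.928)
ex = (C−B)/|BC| = (0.9352,0.3542); ey = (-0.3542,0.9352)
P = B + 3.24·ex + -2.02·ey = (4.3472,0.0570)

4.35 0.06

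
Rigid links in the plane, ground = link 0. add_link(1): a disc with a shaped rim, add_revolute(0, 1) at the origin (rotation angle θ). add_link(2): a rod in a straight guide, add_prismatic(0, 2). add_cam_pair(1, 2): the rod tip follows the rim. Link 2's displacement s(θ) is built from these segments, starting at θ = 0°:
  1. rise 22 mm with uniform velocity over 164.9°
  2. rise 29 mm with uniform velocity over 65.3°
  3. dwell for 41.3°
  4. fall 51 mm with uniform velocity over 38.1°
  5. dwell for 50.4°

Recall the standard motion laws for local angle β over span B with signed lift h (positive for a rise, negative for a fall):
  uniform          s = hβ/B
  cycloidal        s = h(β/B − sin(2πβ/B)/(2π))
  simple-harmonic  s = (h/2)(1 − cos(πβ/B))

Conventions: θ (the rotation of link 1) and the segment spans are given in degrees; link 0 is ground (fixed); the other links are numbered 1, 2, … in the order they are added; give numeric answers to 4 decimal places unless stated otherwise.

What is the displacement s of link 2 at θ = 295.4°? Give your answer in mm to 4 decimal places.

segment 1 (0° to 164.9°, uniform, h = 22) is passed completely: s = 0.0000 + (22) = 22.0000
segment 2 (164.9° to 230.2°, uniform, h = 29) is passed completely: s = 22.0000 + (29) = 51.0000
segment 3 (230.2° to 271.5°, dwell): s unchanged at 51.0000
θ = 295.4° falls in segment 4 (271.5° to 309.6°, uniform, h = -51): β = 295.4 − 271.5 = 23.9°, B = 38.1°; Δs = -51·23.9/38.1 = -31.9921; s = 51.0000 − 31.9921 = 19.0079

19.0079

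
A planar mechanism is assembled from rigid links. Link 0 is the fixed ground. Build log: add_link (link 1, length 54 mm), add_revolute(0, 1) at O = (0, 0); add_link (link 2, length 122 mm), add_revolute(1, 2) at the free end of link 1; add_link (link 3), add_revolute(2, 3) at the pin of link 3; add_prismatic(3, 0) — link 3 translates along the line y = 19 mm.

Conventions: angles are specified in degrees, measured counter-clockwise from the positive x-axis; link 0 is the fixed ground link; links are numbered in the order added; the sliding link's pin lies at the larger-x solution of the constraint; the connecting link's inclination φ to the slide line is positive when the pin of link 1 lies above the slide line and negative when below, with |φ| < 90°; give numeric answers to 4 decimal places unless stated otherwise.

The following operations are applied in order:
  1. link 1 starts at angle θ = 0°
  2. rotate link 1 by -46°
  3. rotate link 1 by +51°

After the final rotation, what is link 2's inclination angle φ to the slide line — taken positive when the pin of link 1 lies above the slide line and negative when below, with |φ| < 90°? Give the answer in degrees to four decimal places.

geometry: r = 54 mm, L = 122 mm, e = 19 mm; θ starts at 0°
rotate link 1 by -46°: θ ← 0° -46° = -46°
rotate link 1 by +51°: θ ← -46° +51° = 5°
h = r sin θ − e = 4.706410 − 19 = -14.293590
sin φ = h / L = -14.293590 / 122 = -0.11716057
φ = arcsin(-0.11716057) = -6.728259°

-6.7283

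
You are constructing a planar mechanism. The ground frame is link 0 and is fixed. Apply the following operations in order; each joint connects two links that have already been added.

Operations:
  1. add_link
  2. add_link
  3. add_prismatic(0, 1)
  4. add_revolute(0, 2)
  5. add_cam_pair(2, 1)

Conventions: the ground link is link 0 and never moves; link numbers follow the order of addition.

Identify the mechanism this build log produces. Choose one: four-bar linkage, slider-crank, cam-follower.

links: 3 (incl. ground); joints: 1 revolute, 1 prismatic, 1 higher (cam) pair, forming one closed loop
3 links, revolute + prismatic + higher pair in one loop → cam-follower

cam-follower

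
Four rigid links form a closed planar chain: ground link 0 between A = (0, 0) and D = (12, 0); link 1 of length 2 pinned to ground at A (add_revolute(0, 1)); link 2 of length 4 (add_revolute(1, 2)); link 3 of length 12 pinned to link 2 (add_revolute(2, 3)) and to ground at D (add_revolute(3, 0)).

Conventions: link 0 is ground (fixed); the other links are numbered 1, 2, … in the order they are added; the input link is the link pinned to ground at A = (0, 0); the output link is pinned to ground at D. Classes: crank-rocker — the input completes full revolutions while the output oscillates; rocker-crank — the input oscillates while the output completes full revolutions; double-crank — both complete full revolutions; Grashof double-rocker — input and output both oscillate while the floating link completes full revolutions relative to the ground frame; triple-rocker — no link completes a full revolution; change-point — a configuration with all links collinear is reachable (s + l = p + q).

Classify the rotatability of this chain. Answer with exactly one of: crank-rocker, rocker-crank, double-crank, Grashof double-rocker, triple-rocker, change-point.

lengths: ground=12, input=2, coupler=4, output=12
sorted: s=2 (shortest), l=12 (longest), p+q=16
s + l = 14 vs p + q = 16
s + l < p + q (Grashof) with shortest = input link → crank-rocker

crank-rocker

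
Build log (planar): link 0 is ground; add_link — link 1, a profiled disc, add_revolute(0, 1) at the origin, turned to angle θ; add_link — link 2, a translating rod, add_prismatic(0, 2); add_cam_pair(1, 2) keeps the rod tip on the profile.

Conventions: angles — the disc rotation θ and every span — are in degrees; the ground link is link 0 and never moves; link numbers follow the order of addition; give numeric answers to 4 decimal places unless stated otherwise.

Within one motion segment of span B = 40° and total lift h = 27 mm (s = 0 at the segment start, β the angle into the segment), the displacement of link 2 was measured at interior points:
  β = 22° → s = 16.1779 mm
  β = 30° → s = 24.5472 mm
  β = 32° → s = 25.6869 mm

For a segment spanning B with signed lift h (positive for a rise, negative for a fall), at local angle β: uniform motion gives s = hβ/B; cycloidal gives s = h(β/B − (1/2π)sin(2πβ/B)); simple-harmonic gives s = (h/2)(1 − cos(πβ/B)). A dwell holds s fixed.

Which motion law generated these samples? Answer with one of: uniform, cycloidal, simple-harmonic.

candidates at β/B = r: uniform s = h·r (linear in β); cycloidal s = h·(r − sin(2πr)/(2π)); simple-harmonic s = (h/2)(1 − cos(πr))
β=22°: printed 16.1779 | uniform 14.8500, cycloidal 16.1779, simple-harmonic 15.6119
β=30°: printed 24.5472 | uniform 20.2500, cycloidal 24.5472, simple-harmonic 23.0459
β=32°: printed 25.6869 | uniform 21.6000, cycloidal 25.6869, simple-harmonic 24.4217
only one law matches every sample → cycloidal

cycloidal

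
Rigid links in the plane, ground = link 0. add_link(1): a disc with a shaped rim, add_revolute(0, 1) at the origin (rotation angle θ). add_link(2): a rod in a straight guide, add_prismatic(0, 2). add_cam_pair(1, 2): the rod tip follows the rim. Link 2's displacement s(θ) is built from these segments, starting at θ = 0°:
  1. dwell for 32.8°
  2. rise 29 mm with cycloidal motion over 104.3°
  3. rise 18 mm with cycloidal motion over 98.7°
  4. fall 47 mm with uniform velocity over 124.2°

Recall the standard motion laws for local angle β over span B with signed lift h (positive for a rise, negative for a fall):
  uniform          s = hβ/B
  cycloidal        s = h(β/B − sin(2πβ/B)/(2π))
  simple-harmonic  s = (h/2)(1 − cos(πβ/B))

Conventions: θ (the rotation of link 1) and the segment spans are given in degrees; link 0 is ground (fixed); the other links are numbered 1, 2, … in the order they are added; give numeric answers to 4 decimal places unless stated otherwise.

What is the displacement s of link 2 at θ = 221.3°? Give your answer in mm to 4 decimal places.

segment 1 (0° to 32.8°, dwell): s unchanged at 0.0000
segment 2 (32.8° to 137.1°, cycloidal, h = 29) is passed completely: s = 0.0000 + (29) = 29.0000
θ = 221.3° falls in segment 3 (137.1° to 235.8°, cycloidal, h = 18): β = 221.3 − 137.1 = 84.2°, B = 98.7°; Δs = 18·(0.8531 − sin(2π·0.8531)/(2π)) = 17.6402; s = 29.0000 + 17.6402 = 46.6402

46.6402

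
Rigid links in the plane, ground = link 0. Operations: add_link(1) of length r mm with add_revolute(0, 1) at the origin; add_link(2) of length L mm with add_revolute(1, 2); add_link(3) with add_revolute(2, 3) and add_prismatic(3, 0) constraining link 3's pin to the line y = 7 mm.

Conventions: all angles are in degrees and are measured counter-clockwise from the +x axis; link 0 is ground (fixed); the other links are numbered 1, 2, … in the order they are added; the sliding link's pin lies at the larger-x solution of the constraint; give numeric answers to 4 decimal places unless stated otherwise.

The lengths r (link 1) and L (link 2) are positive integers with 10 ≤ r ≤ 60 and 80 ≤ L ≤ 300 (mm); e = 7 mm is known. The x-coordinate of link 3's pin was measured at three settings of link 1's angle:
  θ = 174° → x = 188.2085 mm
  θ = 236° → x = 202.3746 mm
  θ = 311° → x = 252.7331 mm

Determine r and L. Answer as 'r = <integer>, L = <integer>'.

constraint per measurement: (x − r cos θ)² + (r sin θ − e)² = L²
subtracting the θ₁ and θ₂ equations cancels the r² and L² terms:
r = (x₁² − x₂²) / (2[(x₁cos θ₁ + e sin θ₁) − (x₂cos θ₂ + e sin θ₂)]) = 41.0000 → r = 41
L² = (x₁ − r cos θ₁)² + (r sin θ₁ − e)² = 52440.9930 → L = 229.0000 → L = 229
check at θ₃=311°: x = 252.7331 (printed 252.7331) ✓

r = 41, L = 229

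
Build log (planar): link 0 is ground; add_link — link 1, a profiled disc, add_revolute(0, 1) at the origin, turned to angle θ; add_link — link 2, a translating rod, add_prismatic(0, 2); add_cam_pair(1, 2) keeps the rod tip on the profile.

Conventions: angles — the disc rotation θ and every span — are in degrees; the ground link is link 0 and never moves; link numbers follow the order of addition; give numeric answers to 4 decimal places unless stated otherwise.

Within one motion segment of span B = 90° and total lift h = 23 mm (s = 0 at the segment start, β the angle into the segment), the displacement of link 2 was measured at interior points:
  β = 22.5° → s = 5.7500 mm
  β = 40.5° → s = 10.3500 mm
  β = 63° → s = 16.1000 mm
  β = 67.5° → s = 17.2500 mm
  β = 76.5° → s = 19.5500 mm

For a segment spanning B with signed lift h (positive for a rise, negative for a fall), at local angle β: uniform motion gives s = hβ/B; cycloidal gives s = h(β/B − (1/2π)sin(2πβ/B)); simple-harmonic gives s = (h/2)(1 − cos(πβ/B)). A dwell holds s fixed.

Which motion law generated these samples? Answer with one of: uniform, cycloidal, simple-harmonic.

candidates at β/B = r: uniform s = h·r (linear in β); cycloidal s = h·(r − sin(2πr)/(2π)); simple-harmonic s = (h/2)(1 − cos(πr))
β=22.5°: printed 5.7500 | uniform 5.7500, cycloidal 2.0894, simple-harmonic 3.3683
β=40.5°: printed 10.3500 | uniform 10.3500, cycloidal 9.2188, simple-harmonic 9.7010
β=63°: printed 16.1000 | uniform 16.1000, cycloidal 19.5814, simple-harmonic 18.2595
β=67.5°: printed 17.2500 | uniform 17.2500, cycloidal 20.9106, simple-harmonic 19.6317
β=76.5°: printed 19.5500 | uniform 19.5500, cycloidal 22.5115, simple-harmonic 21.7466
only one law matches every sample → uniform

uniform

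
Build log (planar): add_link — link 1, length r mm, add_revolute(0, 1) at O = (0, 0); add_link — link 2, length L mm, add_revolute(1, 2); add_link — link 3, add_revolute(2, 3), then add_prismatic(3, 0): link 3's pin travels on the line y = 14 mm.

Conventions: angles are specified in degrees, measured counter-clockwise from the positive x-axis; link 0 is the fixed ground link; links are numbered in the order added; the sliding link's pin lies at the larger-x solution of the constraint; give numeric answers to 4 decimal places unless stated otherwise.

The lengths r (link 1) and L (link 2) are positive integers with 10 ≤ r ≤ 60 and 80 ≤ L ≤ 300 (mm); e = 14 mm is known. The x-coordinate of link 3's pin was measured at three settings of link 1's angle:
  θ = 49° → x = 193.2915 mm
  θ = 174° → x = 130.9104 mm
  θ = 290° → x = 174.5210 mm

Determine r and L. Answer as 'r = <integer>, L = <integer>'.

constraint per measurement: (x − r cos θ)² + (r sin θ − e)² = L²
subtracting the θ₁ and θ₂ equations cancels the r² and L² terms:
r = (x₁² − x₂²) / (2[(x₁cos θ₁ + e sin θ₁) − (x₂cos θ₂ + e sin θ₂)]) = 38.0000 → r = 38
L² = (x₁ − r cos θ₁)² + (r sin θ₁ − e)² = 28560.9848 → L = 169.0000 → L = 169
check at θ₃=290°: x = 174.5210 (printed 174.5210) ✓

r = 38, L = 169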